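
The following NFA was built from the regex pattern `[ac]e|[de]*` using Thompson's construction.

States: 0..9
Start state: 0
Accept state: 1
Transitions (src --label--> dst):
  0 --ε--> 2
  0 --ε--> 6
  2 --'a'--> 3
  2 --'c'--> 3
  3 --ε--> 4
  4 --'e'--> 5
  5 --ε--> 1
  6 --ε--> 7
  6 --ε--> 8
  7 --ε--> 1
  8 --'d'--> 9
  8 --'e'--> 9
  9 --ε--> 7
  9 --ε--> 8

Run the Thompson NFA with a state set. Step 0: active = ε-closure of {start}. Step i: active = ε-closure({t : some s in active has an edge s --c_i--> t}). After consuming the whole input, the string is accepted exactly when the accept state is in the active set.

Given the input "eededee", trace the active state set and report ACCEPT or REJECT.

Answer: ACCEPT

Trace:
S₀ = ε-closure({0}) = {0,1,2,6,7,8}
'e' @ 1: {1,7,8,9}  (accept∈set)
'e' @ 2: {1,7,8,9}  (accept∈set)
'd' @ 3: {1,7,8,9}  (accept∈set)
'e' @ 4: {1,7,8,9}  (accept∈set)
'd' @ 5: {1,7,8,9}  (accept∈set)
'e' @ 6: {1,7,8,9}  (accept∈set)
'e' @ 7: {1,7,8,9}  (accept∈set)
end set {1,7,8,9} — state 1 in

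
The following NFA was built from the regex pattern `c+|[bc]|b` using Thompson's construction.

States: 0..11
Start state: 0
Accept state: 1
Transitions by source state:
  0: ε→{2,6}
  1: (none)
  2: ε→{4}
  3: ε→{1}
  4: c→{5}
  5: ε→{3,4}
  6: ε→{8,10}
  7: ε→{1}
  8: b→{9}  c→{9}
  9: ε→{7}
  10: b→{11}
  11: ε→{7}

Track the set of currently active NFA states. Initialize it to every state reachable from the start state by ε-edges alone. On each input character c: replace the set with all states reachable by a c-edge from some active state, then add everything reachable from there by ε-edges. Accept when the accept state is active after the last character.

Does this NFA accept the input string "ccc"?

Answer: ACCEPT

Steps:
S₀ = ε-closure({0}) = {0,2,4,6,8,10}
'c' @ 1: {1,3,4,5,7,9}  (accept∈set)
'c' @ 2: {1,3,4,5}  (accept∈set)
'c' @ 3: {1,3,4,5}  (accept∈set)
end set {1,3,4,5} — state 1 in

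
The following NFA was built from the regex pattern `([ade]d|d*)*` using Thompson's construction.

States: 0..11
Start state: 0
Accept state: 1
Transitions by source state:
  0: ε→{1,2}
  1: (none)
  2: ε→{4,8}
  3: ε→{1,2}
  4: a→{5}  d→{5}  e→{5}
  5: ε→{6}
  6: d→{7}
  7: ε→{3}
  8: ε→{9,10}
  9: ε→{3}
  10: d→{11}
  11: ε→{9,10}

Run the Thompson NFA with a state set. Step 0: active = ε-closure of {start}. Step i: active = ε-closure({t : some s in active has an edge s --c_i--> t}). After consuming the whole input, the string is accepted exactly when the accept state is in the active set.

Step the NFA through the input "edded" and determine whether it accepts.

start: ε-closure({0}) = {0,1,2,3,4,8,9,10}
'e' @ 1: {5,6}
'd' @ 2: {1,2,3,4,7,8,9,10}  (accept∈set)
'd' @ 3: {1,2,3,4,5,6,8,9,10,11}  (accept∈set)
'e' @ 4: {5,6}
'd' @ 5: {1,2,3,4,7,8,9,10}  (accept∈set)
final: {1,2,3,4,7,8,9,10}; accept 1 in set

Answer: ACCEPT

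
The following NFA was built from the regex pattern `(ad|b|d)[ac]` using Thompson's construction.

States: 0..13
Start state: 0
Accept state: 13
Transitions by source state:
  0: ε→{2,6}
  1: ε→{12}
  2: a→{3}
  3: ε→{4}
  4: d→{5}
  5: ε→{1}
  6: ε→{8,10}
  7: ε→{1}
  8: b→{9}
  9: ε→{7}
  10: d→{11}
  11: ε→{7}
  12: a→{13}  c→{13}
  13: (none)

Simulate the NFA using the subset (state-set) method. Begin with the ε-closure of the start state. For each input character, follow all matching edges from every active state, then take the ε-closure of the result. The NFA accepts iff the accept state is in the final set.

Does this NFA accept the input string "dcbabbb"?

Answer: REJECT

Trace:
initial (ε-close {0}): {0,2,6,8,10}
'd' @ 1: {1,7,11,12}
'c' @ 2: {13}  (accept∈set)
'b' @ 3: {}  — dead — no transitions
rest 'abbb' ignored (set empty)
end set {} — state 13 not in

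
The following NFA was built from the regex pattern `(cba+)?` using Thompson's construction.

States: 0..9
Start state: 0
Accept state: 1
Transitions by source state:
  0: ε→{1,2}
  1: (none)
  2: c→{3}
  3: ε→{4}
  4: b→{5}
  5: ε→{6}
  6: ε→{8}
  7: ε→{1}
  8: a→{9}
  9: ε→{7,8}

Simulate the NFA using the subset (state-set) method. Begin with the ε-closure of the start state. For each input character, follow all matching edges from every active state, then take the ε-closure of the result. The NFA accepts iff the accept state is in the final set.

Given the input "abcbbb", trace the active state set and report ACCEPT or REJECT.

initial (ε-close {0}): {0,1,2}
'a' @ 1: {}  — state set empty
rest 'bcbbb' ignored (set empty)
after full input: {}  (accept=1 not in)

Answer: REJECT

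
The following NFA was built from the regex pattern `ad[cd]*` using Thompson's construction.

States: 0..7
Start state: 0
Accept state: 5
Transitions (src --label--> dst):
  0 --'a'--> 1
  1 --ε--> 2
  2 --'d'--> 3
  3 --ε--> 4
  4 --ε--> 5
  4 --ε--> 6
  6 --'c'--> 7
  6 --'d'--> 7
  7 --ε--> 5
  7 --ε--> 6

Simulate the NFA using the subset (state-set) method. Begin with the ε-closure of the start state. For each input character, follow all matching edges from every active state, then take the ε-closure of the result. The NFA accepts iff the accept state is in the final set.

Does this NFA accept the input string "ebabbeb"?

Answer: REJECT

Derivation:
start: ε-closure({0}) = {0}
'e' @ 1: {}  — no active states
rest 'babbeb' ignored (set empty)
final: {}; accept 5 not in set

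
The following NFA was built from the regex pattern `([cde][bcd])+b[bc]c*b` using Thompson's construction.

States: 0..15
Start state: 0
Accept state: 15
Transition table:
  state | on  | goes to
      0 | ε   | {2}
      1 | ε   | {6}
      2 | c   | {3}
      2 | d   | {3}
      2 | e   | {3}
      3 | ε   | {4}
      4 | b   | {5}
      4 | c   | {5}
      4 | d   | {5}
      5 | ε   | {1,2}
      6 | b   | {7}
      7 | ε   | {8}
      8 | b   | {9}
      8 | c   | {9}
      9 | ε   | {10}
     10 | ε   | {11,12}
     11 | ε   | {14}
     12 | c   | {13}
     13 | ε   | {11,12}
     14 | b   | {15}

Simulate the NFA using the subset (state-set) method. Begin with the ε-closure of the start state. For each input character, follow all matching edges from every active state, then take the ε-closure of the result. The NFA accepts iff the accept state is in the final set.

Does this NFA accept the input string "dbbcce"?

Answer: REJECT

Steps:
initial (ε-close {0}): {0,2}
'd' @ 1: {3,4}
'b' @ 2: {1,2,5,6}
'b' @ 3: {7,8}
'c' @ 4: {9,10,11,12,14}
'c' @ 5: {11,12,13,14}
'e' @ 6: {}  — no active states
end set {} — state 15 not in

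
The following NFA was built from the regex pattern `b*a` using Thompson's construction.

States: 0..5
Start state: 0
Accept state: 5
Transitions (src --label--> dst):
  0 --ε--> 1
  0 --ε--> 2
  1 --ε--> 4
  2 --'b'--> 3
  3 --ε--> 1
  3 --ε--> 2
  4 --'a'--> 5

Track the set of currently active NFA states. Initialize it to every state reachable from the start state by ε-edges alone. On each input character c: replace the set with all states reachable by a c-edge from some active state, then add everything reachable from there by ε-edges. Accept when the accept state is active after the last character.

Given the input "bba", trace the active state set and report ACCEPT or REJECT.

Answer: ACCEPT

Derivation:
start: ε-closure({0}) = {0,1,2,4}
'b' @ 1: {1,2,3,4}
'b' @ 2: {1,2,3,4}
'a' @ 3: {5}  [accepting]
final: {5}; accept 5 in set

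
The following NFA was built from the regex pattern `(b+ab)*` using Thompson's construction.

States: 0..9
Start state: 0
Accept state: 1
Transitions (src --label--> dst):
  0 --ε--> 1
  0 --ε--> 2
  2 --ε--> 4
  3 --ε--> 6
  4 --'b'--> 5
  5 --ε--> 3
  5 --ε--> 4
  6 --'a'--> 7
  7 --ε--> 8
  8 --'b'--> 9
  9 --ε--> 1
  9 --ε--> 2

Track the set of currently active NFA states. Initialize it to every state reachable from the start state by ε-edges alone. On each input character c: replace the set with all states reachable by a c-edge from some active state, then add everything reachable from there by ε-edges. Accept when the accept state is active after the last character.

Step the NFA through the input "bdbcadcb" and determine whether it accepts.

S₀ = ε-closure({0}) = {0,1,2,4}
'b' @ 1: {3,4,5,6}
'd' @ 2: {}  — dead — no transitions
rest 'bcadcb' ignored (set empty)
end set {} — state 1 not in

Answer: REJECT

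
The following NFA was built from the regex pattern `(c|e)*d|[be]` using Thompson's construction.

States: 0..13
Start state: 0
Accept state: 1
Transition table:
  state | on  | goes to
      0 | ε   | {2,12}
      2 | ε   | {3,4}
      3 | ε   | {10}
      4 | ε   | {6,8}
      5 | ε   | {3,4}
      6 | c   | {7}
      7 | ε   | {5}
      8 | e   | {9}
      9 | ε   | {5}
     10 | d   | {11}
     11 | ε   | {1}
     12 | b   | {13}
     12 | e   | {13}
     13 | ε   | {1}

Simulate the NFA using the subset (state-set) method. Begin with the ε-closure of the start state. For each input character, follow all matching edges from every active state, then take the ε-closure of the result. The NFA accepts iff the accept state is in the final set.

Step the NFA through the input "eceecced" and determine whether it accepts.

start: ε-closure({0}) = {0,2,3,4,6,8,10,12}
'e' @ 1: {1,3,4,5,6,8,9,10,13}  ✓accept
'c' @ 2: {3,4,5,6,7,8,10}
'e' @ 3: {3,4,5,6,8,9,10}
'e' @ 4: {3,4,5,6,8,9,10}
'c' @ 5: {3,4,5,6,7,8,10}
'c' @ 6: {3,4,5,6,7,8,10}
'e' @ 7: {3,4,5,6,8,9,10}
'd' @ 8: {1,11}  ✓accept
after full input: {1,11}  (accept=1 in)

Answer: ACCEPT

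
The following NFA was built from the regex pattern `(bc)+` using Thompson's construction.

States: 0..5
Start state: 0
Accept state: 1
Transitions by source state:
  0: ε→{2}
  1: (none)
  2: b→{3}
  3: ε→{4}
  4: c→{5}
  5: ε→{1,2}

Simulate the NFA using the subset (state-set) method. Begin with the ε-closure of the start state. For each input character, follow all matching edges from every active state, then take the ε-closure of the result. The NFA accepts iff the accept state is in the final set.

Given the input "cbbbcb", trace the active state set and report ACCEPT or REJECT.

Answer: REJECT

Trace:
S₀ = ε-closure({0}) = {0,2}
'c' @ 1: {}  — dead — no transitions
rest 'bbbcb' ignored (set empty)
end set {} — state 1 not in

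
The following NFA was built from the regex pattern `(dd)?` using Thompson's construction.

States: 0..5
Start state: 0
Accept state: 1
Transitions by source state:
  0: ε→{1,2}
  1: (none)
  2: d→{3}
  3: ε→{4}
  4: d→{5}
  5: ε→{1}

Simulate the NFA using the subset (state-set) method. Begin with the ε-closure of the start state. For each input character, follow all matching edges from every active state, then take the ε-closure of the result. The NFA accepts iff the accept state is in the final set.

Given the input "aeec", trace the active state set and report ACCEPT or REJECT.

initial (ε-close {0}): {0,1,2}
'a' @ 1: {}  — no active states
rest 'eec' ignored (set empty)
final: {}; accept 1 not in set

Answer: REJECT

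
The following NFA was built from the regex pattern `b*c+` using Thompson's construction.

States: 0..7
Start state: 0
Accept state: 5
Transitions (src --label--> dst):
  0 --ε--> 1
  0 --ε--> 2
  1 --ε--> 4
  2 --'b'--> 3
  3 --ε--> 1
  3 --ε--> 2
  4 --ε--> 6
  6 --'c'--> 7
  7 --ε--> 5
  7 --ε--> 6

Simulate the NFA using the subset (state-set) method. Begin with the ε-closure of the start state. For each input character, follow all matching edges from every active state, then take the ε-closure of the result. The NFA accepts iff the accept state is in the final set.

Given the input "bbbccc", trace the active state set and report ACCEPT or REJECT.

Answer: ACCEPT

Trace:
start: ε-closure({0}) = {0,1,2,4,6}
'b' @ 1: {1,2,3,4,6}
'b' @ 2: {1,2,3,4,6}
'b' @ 3: {1,2,3,4,6}
'c' @ 4: {5,6,7}  [accepting]
'c' @ 5: {5,6,7}  [accepting]
'c' @ 6: {5,6,7}  [accepting]
end set {5,6,7} — state 5 in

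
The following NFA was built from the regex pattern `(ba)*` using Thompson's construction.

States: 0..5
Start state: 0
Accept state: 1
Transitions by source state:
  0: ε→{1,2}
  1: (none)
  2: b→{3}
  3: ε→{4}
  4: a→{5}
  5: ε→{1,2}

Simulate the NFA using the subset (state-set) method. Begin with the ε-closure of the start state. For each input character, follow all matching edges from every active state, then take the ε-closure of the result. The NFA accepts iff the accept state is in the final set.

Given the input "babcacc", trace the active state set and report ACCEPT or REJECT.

Answer: REJECT

Trace:
start: ε-closure({0}) = {0,1,2}
'b' @ 1: {3,4}
'a' @ 2: {1,2,5}  ✓accept
'b' @ 3: {3,4}
'c' @ 4: {}  — dead — no transitions
rest 'acc' ignored (set empty)
end set {} — state 1 not in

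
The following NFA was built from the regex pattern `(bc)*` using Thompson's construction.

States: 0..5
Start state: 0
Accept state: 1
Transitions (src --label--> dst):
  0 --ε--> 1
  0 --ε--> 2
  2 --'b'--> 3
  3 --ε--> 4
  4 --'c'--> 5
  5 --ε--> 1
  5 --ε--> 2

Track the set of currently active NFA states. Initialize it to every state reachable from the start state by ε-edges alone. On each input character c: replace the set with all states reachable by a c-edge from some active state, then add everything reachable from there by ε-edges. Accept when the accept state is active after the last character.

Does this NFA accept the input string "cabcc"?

Answer: REJECT

Derivation:
initial (ε-close {0}): {0,1,2}
'c' @ 1: {}  — state set empty
rest 'abcc' ignored (set empty)
after full input: {}  (accept=1 not in)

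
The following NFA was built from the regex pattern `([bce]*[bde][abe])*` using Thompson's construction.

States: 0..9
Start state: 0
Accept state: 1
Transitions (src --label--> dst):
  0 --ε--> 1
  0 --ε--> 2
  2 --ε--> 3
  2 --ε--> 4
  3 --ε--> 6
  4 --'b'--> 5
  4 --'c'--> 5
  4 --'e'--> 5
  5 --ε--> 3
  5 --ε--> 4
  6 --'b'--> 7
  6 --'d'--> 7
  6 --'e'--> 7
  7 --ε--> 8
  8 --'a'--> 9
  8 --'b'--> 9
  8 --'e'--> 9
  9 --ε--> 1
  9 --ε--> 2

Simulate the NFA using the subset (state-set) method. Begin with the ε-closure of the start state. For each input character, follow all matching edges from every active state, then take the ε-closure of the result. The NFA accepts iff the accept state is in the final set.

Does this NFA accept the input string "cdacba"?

Answer: ACCEPT

Steps:
initial (ε-close {0}): {0,1,2,3,4,6}
'c' @ 1: {3,4,5,6}
'd' @ 2: {7,8}
'a' @ 3: {1,2,3,4,6,9}  (accept∈set)
'c' @ 4: {3,4,5,6}
'b' @ 5: {3,4,5,6,7,8}
'a' @ 6: {1,2,3,4,6,9}  (accept∈set)
end set {1,2,3,4,6,9} — state 1 in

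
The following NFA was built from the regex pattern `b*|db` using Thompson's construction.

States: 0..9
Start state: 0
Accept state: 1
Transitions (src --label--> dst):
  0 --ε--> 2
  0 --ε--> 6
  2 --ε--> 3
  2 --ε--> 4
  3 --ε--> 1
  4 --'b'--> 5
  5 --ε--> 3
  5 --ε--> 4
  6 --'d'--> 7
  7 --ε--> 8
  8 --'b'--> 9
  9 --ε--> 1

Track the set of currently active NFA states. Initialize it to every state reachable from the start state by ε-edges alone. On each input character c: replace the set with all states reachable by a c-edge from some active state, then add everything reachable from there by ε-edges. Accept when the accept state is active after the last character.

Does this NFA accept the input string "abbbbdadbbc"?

Answer: REJECT

Derivation:
S₀ = ε-closure({0}) = {0,1,2,3,4,6}
'a' @ 1: {}  — dead — no transitions
rest 'bbbbdadbbc' ignored (set empty)
final: {}; accept 1 not in set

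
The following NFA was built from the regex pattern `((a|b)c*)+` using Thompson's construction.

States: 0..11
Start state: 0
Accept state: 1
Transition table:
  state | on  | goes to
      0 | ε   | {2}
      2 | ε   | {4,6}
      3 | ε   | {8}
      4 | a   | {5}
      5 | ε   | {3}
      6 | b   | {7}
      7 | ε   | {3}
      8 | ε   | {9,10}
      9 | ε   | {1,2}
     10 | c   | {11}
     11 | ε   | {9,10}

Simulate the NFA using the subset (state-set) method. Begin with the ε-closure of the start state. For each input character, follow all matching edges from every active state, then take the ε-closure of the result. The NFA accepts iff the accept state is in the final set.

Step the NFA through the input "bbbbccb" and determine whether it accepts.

Answer: ACCEPT

Steps:
S₀ = ε-closure({0}) = {0,2,4,6}
'b' @ 1: {1,2,3,4,6,7,8,9,10}  ✓accept
'b' @ 2: {1,2,3,4,6,7,8,9,10}  ✓accept
'b' @ 3: {1,2,3,4,6,7,8,9,10}  ✓accept
'b' @ 4: {1,2,3,4,6,7,8,9,10}  ✓accept
'c' @ 5: {1,2,4,6,9,10,11}  ✓accept
'c' @ 6: {1,2,4,6,9,10,11}  ✓accept
'b' @ 7: {1,2,3,4,6,7,8,9,10}  ✓accept
end set {1,2,3,4,6,7,8,9,10} — state 1 in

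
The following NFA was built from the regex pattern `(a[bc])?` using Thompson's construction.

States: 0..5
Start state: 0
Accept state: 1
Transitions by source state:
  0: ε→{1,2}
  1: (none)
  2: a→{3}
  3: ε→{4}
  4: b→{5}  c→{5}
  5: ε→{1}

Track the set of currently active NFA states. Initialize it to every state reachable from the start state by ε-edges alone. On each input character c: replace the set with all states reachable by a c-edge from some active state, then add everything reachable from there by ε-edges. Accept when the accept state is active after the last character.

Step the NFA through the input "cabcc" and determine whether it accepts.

initial (ε-close {0}): {0,1,2}
'c' @ 1: {}  — no active states
rest 'abcc' ignored (set empty)
final: {}; accept 1 not in set

Answer: REJECT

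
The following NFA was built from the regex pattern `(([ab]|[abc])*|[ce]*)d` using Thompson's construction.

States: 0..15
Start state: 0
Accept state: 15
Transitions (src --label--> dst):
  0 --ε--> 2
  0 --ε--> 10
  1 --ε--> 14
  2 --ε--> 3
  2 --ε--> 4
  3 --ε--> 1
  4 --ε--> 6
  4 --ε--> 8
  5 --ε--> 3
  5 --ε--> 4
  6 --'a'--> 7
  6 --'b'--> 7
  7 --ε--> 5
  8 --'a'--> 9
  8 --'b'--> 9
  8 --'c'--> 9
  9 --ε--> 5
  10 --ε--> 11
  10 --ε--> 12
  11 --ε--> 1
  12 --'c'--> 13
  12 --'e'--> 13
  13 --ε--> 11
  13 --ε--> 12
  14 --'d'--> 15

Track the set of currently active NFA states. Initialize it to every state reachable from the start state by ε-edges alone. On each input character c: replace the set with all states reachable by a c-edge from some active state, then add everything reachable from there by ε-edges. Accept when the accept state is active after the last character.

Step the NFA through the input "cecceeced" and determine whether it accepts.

S₀ = ε-closure({0}) = {0,1,2,3,4,6,8,10,11,12,14}
'c' @ 1: {1,3,4,5,6,8,9,11,12,13,14}
'e' @ 2: {1,11,12,13,14}
'c' @ 3: {1,11,12,13,14}
'c' @ 4: {1,11,12,13,14}
'e' @ 5: {1,11,12,13,14}
'e' @ 6: {1,11,12,13,14}
'c' @ 7: {1,11,12,13,14}
'e' @ 8: {1,11,12,13,14}
'd' @ 9: {15}  (accept∈set)
final: {15}; accept 15 in set

Answer: ACCEPT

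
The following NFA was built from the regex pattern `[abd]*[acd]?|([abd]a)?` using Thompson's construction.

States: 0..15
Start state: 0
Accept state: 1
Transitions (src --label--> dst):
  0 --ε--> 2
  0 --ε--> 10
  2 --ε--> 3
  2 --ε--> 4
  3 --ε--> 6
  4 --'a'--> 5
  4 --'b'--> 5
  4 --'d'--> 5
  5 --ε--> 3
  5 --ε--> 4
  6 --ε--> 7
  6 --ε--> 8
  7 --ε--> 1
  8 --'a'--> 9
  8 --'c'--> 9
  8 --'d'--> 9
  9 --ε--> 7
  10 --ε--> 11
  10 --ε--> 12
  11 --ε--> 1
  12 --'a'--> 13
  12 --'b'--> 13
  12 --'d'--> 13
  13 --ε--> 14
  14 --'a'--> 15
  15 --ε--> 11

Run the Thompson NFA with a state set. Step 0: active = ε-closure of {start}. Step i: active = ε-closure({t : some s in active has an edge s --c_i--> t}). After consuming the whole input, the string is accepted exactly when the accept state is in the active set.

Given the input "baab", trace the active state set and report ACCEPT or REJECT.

Answer: ACCEPT

Steps:
initial (ε-close {0}): {0,1,2,3,4,6,7,8,10,11,12}
'b' @ 1: {1,3,4,5,6,7,8,13,14}  ✓accept
'a' @ 2: {1,3,4,5,6,7,8,9,11,15}  ✓accept
'a' @ 3: {1,3,4,5,6,7,8,9}  ✓accept
'b' @ 4: {1,3,4,5,6,7,8}  ✓accept
end set {1,3,4,5,6,7,8} — state 1 in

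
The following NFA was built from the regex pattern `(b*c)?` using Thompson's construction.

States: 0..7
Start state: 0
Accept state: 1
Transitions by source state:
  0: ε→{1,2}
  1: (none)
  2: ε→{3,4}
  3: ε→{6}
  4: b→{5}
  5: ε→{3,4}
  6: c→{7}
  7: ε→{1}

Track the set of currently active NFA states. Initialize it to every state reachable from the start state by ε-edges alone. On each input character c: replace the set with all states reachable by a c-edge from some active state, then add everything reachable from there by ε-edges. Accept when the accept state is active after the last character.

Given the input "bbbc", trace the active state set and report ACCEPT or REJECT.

Answer: ACCEPT

Trace:
S₀ = ε-closure({0}) = {0,1,2,3,4,6}
'b' @ 1: {3,4,5,6}
'b' @ 2: {3,4,5,6}
'b' @ 3: {3,4,5,6}
'c' @ 4: {1,7}  [accepting]
after full input: {1,7}  (accept=1 in)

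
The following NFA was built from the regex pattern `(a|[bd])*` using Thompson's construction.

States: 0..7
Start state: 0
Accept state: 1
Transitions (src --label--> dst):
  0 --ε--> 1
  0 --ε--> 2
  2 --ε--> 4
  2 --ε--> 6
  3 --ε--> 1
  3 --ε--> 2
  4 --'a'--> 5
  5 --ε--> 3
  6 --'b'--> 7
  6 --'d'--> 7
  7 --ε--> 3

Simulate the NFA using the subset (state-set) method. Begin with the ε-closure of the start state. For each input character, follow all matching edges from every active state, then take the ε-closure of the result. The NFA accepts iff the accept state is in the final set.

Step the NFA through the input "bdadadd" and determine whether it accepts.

start: ε-closure({0}) = {0,1,2,4,6}
'b' @ 1: {1,2,3,4,6,7}  ✓accept
'd' @ 2: {1,2,3,4,6,7}  ✓accept
'a' @ 3: {1,2,3,4,5,6}  ✓accept
'd' @ 4: {1,2,3,4,6,7}  ✓accept
'a' @ 5: {1,2,3,4,5,6}  ✓accept
'd' @ 6: {1,2,3,4,6,7}  ✓accept
'd' @ 7: {1,2,3,4,6,7}  ✓accept
end set {1,2,3,4,6,7} — state 1 in

Answer: ACCEPT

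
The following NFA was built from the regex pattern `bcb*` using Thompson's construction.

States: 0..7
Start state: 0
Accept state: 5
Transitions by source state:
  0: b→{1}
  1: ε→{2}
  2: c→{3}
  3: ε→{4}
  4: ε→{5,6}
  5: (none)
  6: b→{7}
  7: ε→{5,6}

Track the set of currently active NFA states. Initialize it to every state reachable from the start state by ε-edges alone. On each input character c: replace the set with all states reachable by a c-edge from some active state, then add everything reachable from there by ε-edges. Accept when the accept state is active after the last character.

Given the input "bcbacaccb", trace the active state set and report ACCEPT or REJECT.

S₀ = ε-closure({0}) = {0}
'b' @ 1: {1,2}
'c' @ 2: {3,4,5,6}  ✓accept
'b' @ 3: {5,6,7}  ✓accept
'a' @ 4: {}  — dead — no transitions
rest 'caccb' ignored (set empty)
final: {}; accept 5 not in set

Answer: REJECT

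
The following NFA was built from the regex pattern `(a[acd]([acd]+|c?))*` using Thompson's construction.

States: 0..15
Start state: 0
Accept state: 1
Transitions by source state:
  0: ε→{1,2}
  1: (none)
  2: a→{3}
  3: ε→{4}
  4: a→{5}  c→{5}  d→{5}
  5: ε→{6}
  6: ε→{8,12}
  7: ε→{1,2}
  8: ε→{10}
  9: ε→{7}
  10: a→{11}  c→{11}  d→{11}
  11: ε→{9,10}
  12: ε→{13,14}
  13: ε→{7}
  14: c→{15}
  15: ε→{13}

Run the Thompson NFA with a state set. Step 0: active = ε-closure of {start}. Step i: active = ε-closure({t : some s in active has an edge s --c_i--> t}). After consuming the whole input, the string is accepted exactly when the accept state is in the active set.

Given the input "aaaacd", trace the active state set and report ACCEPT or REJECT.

start: ε-closure({0}) = {0,1,2}
'a' @ 1: {3,4}
'a' @ 2: {1,2,5,6,7,8,10,12,13,14}  ✓accept
'a' @ 3: {1,2,3,4,7,9,10,11}  ✓accept
'a' @ 4: {1,2,3,4,5,6,7,8,9,10,11,12,13,14}  ✓accept
'c' @ 5: {1,2,5,6,7,8,9,10,11,12,13,14,15}  ✓accept
'd' @ 6: {1,2,7,9,10,11}  ✓accept
final: {1,2,7,9,10,11}; accept 1 in set

Answer: ACCEPT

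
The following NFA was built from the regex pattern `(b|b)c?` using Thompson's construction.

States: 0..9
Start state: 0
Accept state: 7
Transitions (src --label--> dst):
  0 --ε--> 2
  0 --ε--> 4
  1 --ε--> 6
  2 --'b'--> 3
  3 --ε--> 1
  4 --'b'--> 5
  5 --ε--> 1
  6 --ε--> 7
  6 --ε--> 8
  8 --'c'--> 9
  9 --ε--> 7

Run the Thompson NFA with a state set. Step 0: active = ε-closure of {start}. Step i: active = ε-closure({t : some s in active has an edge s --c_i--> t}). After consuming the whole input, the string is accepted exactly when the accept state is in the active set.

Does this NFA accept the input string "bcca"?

start: ε-closure({0}) = {0,2,4}
'b' @ 1: {1,3,5,6,7,8}  (accept∈set)
'c' @ 2: {7,9}  (accept∈set)
'c' @ 3: {}  — dead — no transitions
rest 'a' ignored (set empty)
end set {} — state 7 not in

Answer: REJECT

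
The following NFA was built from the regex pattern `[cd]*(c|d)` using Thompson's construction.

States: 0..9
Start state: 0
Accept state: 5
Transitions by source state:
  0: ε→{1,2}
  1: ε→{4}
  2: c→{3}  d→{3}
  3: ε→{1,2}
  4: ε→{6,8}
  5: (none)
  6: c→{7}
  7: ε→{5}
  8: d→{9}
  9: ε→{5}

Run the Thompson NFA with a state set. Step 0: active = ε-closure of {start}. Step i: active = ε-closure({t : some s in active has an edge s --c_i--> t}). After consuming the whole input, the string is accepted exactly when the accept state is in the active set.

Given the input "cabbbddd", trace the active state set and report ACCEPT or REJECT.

initial (ε-close {0}): {0,1,2,4,6,8}
'c' @ 1: {1,2,3,4,5,6,7,8}  (accept∈set)
'a' @ 2: {}  — state set empty
rest 'bbbddd' ignored (set empty)
end set {} — state 5 not in

Answer: REJECT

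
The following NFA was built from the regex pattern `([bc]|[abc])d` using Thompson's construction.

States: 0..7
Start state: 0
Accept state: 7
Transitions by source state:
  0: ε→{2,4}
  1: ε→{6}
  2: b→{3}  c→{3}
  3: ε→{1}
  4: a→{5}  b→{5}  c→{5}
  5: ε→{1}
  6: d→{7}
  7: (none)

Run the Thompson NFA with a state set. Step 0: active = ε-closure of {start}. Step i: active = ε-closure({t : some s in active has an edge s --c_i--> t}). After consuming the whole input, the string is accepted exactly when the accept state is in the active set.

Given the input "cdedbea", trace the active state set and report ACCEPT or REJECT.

S₀ = ε-closure({0}) = {0,2,4}
'c' @ 1: {1,3,5,6}
'd' @ 2: {7}  [accepting]
'e' @ 3: {}  — no active states
rest 'dbea' ignored (set empty)
after full input: {}  (accept=7 not in)

Answer: REJECT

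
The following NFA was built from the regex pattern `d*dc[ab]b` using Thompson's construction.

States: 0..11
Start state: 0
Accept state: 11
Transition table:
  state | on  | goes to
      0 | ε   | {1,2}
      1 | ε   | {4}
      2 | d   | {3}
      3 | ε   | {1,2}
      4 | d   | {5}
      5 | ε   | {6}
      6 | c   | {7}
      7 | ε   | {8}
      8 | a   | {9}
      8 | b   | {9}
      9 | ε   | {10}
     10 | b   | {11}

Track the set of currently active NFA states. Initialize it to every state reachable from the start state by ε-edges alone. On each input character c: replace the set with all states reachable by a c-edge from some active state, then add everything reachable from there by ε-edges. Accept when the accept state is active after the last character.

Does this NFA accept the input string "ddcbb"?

Answer: ACCEPT

Trace:
initial (ε-close {0}): {0,1,2,4}
'd' @ 1: {1,2,3,4,5,6}
'd' @ 2: {1,2,3,4,5,6}
'c' @ 3: {7,8}
'b' @ 4: {9,10}
'b' @ 5: {11}  ✓accept
final: {11}; accept 11 in set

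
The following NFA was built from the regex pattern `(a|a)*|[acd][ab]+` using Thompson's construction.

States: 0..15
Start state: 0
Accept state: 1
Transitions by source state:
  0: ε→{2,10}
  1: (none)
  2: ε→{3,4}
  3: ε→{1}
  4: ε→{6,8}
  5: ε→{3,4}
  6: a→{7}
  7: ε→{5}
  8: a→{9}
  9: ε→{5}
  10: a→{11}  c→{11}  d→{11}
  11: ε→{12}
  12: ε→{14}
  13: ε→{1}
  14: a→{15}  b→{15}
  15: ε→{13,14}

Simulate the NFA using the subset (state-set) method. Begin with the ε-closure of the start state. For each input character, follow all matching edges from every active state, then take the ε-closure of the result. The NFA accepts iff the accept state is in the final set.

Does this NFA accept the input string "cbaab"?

Answer: ACCEPT

Trace:
S₀ = ε-closure({0}) = {0,1,2,3,4,6,8,10}
'c' @ 1: {11,12,14}
'b' @ 2: {1,13,14,15}  [accepting]
'a' @ 3: {1,13,14,15}  [accepting]
'a' @ 4: {1,13,14,15}  [accepting]
'b' @ 5: {1,13,14,15}  [accepting]
final: {1,13,14,15}; accept 1 in set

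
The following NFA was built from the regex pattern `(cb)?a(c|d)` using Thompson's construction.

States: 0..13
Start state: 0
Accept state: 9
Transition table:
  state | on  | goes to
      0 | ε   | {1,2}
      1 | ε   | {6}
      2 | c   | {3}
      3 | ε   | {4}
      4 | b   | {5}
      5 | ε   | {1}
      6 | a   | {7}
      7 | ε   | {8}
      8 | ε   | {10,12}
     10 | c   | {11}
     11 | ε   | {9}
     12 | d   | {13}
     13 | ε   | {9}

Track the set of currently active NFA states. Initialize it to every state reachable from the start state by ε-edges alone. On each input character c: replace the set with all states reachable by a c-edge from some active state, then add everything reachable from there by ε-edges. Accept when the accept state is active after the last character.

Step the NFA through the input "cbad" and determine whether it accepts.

Answer: ACCEPT

Steps:
start: ε-closure({0}) = {0,1,2,6}
'c' @ 1: {3,4}
'b' @ 2: {1,5,6}
'a' @ 3: {7,8,10,12}
'd' @ 4: {9,13}  [accepting]
final: {9,13}; accept 9 in set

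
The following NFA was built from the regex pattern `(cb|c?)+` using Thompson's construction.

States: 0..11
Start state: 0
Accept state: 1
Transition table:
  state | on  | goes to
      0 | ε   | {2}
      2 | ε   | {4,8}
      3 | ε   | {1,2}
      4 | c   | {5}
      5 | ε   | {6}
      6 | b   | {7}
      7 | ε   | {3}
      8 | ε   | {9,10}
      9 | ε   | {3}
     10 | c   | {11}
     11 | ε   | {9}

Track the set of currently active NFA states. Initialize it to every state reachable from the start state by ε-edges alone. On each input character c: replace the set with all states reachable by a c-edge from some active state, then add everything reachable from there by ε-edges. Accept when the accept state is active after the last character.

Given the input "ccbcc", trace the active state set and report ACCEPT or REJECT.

initial (ε-close {0}): {0,1,2,3,4,8,9,10}
'c' @ 1: {1,2,3,4,5,6,8,9,10,11}  (accept∈set)
'c' @ 2: {1,2,3,4,5,6,8,9,10,11}  (accept∈set)
'b' @ 3: {1,2,3,4,7,8,9,10}  (accept∈set)
'c' @ 4: {1,2,3,4,5,6,8,9,10,11}  (accept∈set)
'c' @ 5: {1,2,3,4,5,6,8,9,10,11}  (accept∈set)
after full input: {1,2,3,4,5,6,8,9,10,11}  (accept=1 in)

Answer: ACCEPT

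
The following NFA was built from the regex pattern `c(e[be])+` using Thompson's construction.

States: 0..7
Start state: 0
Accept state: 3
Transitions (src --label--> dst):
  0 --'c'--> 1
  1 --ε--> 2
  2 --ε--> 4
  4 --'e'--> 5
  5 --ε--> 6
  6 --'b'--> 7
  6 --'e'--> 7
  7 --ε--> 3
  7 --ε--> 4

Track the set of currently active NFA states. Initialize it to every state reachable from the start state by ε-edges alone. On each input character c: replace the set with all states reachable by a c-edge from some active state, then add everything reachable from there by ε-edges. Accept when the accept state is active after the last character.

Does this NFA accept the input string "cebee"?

Answer: ACCEPT

Trace:
initial (ε-close {0}): {0}
'c' @ 1: {1,2,4}
'e' @ 2: {5,6}
'b' @ 3: {3,4,7}  [accepting]
'e' @ 4: {5,6}
'e' @ 5: {3,4,7}  [accepting]
final: {3,4,7}; accept 3 in set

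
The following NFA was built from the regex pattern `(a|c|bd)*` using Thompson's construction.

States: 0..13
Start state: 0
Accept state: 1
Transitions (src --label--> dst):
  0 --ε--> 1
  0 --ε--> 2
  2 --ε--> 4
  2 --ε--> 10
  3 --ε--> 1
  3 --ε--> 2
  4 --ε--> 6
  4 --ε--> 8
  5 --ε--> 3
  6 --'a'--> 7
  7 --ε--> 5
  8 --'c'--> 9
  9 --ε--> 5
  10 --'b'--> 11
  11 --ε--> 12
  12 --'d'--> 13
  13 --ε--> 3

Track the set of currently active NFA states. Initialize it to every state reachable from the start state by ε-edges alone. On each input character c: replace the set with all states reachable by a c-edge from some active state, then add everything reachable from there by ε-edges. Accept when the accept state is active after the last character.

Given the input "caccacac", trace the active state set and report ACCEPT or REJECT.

initial (ε-close {0}): {0,1,2,4,6,8,10}
'c' @ 1: {1,2,3,4,5,6,8,9,10}  (accept∈set)
'a' @ 2: {1,2,3,4,5,6,7,8,10}  (accept∈set)
'c' @ 3: {1,2,3,4,5,6,8,9,10}  (accept∈set)
'c' @ 4: {1,2,3,4,5,6,8,9,10}  (accept∈set)
'a' @ 5: {1,2,3,4,5,6,7,8,10}  (accept∈set)
'c' @ 6: {1,2,3,4,5,6,8,9,10}  (accept∈set)
'a' @ 7: {1,2,3,4,5,6,7,8,10}  (accept∈set)
'c' @ 8: {1,2,3,4,5,6,8,9,10}  (accept∈set)
end set {1,2,3,4,5,6,8,9,10} — state 1 in

Answer: ACCEPT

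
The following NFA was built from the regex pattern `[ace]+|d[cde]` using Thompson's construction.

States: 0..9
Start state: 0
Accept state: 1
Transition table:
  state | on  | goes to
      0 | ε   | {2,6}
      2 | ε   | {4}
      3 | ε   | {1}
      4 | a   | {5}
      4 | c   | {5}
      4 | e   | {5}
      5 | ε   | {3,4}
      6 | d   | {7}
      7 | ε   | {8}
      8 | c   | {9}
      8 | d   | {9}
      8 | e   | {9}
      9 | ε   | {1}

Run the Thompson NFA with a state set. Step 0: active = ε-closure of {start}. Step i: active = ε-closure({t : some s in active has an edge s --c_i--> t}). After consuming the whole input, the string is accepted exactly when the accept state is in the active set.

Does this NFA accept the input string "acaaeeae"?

Answer: ACCEPT

Steps:
start: ε-closure({0}) = {0,2,4,6}
'a' @ 1: {1,3,4,5}  (accept∈set)
'c' @ 2: {1,3,4,5}  (accept∈set)
'a' @ 3: {1,3,4,5}  (accept∈set)
'a' @ 4: {1,3,4,5}  (accept∈set)
'e' @ 5: {1,3,4,5}  (accept∈set)
'e' @ 6: {1,3,4,5}  (accept∈set)
'a' @ 7: {1,3,4,5}  (accept∈set)
'e' @ 8: {1,3,4,5}  (accept∈set)
final: {1,3,4,5}; accept 1 in set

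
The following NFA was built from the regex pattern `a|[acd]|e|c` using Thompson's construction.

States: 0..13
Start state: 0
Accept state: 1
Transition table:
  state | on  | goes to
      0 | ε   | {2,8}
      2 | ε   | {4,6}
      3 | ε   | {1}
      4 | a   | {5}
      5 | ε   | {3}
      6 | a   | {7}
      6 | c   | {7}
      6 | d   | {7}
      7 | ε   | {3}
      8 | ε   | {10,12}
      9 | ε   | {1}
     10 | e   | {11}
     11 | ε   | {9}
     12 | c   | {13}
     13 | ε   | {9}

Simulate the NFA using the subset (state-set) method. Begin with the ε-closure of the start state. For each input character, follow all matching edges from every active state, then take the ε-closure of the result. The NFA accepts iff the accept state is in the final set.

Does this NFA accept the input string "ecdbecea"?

Answer: REJECT

Steps:
initial (ε-close {0}): {0,2,4,6,8,10,12}
'e' @ 1: {1,9,11}  [accepting]
'c' @ 2: {}  — dead — no transitions
rest 'dbecea' ignored (set empty)
end set {} — state 1 not in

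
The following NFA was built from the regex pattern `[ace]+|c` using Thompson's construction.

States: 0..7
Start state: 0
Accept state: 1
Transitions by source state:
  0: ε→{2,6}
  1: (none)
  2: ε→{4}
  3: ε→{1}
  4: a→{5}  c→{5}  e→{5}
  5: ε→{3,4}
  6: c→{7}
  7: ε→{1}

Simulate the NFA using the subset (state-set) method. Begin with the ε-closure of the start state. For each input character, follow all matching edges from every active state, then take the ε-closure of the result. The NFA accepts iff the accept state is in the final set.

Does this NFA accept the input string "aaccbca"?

start: ε-closure({0}) = {0,2,4,6}
'a' @ 1: {1,3,4,5}  (accept∈set)
'a' @ 2: {1,3,4,5}  (accept∈set)
'c' @ 3: {1,3,4,5}  (accept∈set)
'c' @ 4: {1,3,4,5}  (accept∈set)
'b' @ 5: {}  — dead — no transitions
rest 'ca' ignored (set empty)
final: {}; accept 1 not in set

Answer: REJECT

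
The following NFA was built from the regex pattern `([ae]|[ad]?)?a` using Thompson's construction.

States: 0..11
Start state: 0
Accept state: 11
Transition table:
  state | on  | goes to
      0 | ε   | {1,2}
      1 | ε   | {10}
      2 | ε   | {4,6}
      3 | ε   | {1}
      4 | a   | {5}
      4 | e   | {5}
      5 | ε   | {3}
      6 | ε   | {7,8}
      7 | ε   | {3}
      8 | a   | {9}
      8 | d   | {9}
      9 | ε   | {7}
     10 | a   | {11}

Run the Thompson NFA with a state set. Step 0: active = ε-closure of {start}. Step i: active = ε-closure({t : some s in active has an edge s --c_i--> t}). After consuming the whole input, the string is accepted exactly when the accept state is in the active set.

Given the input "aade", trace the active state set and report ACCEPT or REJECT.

Answer: REJECT

Trace:
S₀ = ε-closure({0}) = {0,1,2,3,4,6,7,8,10}
'a' @ 1: {1,3,5,7,9,10,11}  [accepting]
'a' @ 2: {11}  [accepting]
'd' @ 3: {}  — no active states
rest 'e' ignored (set empty)
final: {}; accept 11 not in set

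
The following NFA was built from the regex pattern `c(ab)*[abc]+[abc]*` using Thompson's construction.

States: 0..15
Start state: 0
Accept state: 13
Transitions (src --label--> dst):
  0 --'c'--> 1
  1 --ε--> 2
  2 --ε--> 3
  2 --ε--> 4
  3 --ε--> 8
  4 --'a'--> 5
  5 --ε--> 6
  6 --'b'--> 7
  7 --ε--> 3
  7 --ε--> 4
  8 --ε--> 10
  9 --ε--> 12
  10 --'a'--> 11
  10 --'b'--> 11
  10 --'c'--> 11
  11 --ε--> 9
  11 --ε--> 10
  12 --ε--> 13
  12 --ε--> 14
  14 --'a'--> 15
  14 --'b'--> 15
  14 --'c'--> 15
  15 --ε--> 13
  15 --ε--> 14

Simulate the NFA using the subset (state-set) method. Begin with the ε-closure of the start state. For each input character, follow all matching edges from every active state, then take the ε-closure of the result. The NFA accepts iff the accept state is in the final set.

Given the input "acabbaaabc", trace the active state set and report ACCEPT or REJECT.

start: ε-closure({0}) = {0}
'a' @ 1: {}  — no active states
rest 'cabbaaabc' ignored (set empty)
final: {}; accept 13 not in set

Answer: REJECT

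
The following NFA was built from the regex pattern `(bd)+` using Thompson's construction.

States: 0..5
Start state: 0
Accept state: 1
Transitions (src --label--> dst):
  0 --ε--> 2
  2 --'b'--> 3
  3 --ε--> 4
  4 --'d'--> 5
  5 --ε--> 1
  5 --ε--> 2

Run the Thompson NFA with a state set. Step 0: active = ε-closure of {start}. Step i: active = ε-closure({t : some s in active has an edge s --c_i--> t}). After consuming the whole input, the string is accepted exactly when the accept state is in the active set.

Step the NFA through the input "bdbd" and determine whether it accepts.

start: ε-closure({0}) = {0,2}
'b' @ 1: {3,4}
'd' @ 2: {1,2,5}  ✓accept
'b' @ 3: {3,4}
'd' @ 4: {1,2,5}  ✓accept
final: {1,2,5}; accept 1 in set

Answer: ACCEPT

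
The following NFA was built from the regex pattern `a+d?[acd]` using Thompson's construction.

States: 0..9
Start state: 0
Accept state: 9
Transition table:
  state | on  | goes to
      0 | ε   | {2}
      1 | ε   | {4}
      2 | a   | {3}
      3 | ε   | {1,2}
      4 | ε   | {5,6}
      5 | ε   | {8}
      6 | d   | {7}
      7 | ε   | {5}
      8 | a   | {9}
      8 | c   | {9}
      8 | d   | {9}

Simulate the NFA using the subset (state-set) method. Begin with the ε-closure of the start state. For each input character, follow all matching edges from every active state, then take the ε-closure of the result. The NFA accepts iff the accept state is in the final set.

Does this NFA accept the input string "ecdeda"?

Answer: REJECT

Derivation:
S₀ = ε-closure({0}) = {0,2}
'e' @ 1: {}  — no active states
rest 'cdeda' ignored (set empty)
end set {} — state 9 not in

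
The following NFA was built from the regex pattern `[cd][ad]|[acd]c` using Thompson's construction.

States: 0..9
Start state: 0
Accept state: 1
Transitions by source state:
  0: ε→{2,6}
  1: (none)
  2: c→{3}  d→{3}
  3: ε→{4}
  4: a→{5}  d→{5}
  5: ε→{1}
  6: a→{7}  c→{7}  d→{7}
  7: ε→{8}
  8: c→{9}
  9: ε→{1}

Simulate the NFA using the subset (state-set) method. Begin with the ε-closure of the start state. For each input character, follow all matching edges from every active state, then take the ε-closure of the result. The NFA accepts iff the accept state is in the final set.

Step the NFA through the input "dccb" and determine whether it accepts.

S₀ = ε-closure({0}) = {0,2,6}
'd' @ 1: {3,4,7,8}
'c' @ 2: {1,9}  (accept∈set)
'c' @ 3: {}  — dead — no transitions
rest 'b' ignored (set empty)
final: {}; accept 1 not in set

Answer: REJECT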